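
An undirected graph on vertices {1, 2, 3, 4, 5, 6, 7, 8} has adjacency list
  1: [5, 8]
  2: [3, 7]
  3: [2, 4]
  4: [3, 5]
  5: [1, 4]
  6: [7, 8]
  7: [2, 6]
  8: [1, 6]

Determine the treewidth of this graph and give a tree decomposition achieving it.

Every bag has size at most 3, so the width is 3 − 1 = 2 and tw(G) ≤ 2. Since 3–2–7–6–8–1–5–4–3 is a cycle in G, G is not acyclic. Forests are exactly the graphs of treewidth ≤ 1, so tw(G) ≥ 2. The upper and lower bounds meet at 2, so that is the treewidth.

Treewidth 2.
One optimal decomposition is:
Bags: B1 = {2, 3, 7}  B2 = {3, 6, 7}  B3 = {3, 6, 8}  B4 = {1, 3, 8}  B5 = {1, 3, 5}  B6 = {3, 4, 5}
Tree: B1–B2, B2–B3, B3–B4, B4–B5, B5–B6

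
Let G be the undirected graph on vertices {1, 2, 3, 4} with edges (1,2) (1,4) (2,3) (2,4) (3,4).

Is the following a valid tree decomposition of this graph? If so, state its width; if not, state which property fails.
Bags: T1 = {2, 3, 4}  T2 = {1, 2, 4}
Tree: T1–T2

Yes; width 2.

Checking the three conditions: (i) the bags cover all of {1, 2, 3, 4}; (ii) for each edge, some bag contains both endpoints; (iii) the bags containing any fixed vertex form a subtree. All hold, so the decomposition is valid with width 3 − 1 = 2.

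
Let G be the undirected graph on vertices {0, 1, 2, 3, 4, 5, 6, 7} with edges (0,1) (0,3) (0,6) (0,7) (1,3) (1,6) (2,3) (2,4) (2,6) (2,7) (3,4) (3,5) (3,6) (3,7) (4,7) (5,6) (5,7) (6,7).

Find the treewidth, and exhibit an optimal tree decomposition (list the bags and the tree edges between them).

Every bag has size at most 4, so the width is 4 − 1 = 3 and tw(G) ≤ 3. On the other hand G contains the 4-clique {2, 3, 4, 7}. A clique must lie in a single bag of any decomposition, so no decomposition can have width below 3. The upper and lower bounds meet at 3, so that is the treewidth.

Treewidth 3.
One such decomposition:
Bags: B1 = {0, 3, 6, 7}  B2 = {2, 3, 6, 7}  B3 = {0, 1, 3, 6}  B4 = {3, 5, 6, 7}  B5 = {2, 3, 4, 7}
Tree: B1–B2, B1–B3, B2–B4, B2–B5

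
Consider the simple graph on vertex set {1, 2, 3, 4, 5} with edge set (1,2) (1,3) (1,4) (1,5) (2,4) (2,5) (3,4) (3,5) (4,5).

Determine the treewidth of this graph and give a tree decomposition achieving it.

Treewidth 3.
One such decomposition:
Bags: B1 = {1, 2, 4, 5}  B2 = {1, 3, 4, 5}
Tree: B1–B2

The largest bag has 4 vertices, giving width 3; this decomposition certifies tw(G) ≤ 3. On the other hand G contains the 4-clique {1, 2, 4, 5}. A clique must lie in a single bag of any decomposition, so no decomposition can have width below 3. The upper and lower bounds meet at 3, so that is the treewidth.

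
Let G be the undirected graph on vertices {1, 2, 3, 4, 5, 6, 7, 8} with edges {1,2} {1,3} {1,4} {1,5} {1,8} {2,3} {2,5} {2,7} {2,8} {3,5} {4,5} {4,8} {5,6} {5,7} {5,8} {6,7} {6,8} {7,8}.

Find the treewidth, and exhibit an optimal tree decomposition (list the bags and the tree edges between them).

Every bag has size at most 4, so the width is 4 − 1 = 3 and tw(G) ≤ 3. Conversely, {1, 2, 5, 8} is a clique of size 4, and the vertices of any clique must share a bag in every tree decomposition; so some bag has ≥ 4 vertices and tw(G) ≥ 3. The upper and lower bounds meet at 3, so that is the treewidth.

Treewidth 3.
One optimal decomposition is:
Bags: B1 = {1, 2, 5, 8}  B2 = {1, 2, 3, 5}  B3 = {2, 5, 7, 8}  B4 = {1, 4, 5, 8}  B5 = {5, 6, 7, 8}
Tree: B1–B2, B1–B3, B1–B4, B3–B5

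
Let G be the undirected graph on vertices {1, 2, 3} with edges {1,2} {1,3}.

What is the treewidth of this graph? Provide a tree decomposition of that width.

Treewidth 1.
One such decomposition:
Bags: B1 = {1, 3}  B2 = {1, 2}
Tree: B1–B2

The largest bag has 2 vertices, giving width 1; this decomposition certifies tw(G) ≤ 1. Any graph with an edge has treewidth ≥ 1, and G has the edge 1–3. Hence tw(G) = 1 exactly.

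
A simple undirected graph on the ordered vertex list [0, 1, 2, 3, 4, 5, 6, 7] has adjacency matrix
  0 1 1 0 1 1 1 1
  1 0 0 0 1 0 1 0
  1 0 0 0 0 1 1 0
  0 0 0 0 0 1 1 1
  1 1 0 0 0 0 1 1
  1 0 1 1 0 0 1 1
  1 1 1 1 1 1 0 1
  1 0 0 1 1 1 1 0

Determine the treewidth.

3

A width-3 tree decomposition is:
Bags: B1 = {0, 4, 6, 7}  B2 = {0, 1, 4, 6}  B3 = {0, 5, 6, 7}  B4 = {0, 2, 5, 6}  B5 = {3, 5, 6, 7}
Tree: B1–B2, B1–B3, B3–B4, B3–B5
Every bag has size at most 4, so the width is 4 − 1 = 3 and tw(G) ≤ 3. For the lower bound, the 4 vertices {0, 2, 5, 6} are pairwise adjacent, and any tree decomposition puts a clique entirely inside one bag — forcing width ≥ 3. The upper and lower bounds meet at 3, so that is the treewidth.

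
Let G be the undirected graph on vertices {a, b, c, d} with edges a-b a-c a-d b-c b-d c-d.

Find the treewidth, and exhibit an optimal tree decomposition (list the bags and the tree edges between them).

Treewidth 3.
One optimal decomposition is:
Bags: B1 = {a, b, c, d}
Tree: (single bag)

With just one bag of size 4, the width is 4 − 1 = 3, so tw(G) ≤ 3. For the lower bound, the 4 vertices {a, b, c, d} are pairwise adjacent, and any tree decomposition puts a clique entirely inside one bag — forcing width ≥ 3. The upper and lower bounds meet at 3, so that is the treewidth.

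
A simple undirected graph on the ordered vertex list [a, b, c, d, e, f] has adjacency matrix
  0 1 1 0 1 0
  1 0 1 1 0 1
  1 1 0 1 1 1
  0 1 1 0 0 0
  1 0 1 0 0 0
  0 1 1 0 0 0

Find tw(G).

A width-2 tree decomposition is:
Bags: B1 = {a, b, c}  B2 = {b, c, f}  B3 = {b, c, d}  B4 = {a, c, e}
Tree: B1–B2, B2–B3, B1–B4
Each bag holds 3 vertices, so the decomposition has width 2, which upper-bounds the treewidth. On the other hand G contains the 3-clique {a, c, e}. A clique must lie in a single bag of any decomposition, so no decomposition can have width below 2. Combining the bounds, tw(G) = 2.

2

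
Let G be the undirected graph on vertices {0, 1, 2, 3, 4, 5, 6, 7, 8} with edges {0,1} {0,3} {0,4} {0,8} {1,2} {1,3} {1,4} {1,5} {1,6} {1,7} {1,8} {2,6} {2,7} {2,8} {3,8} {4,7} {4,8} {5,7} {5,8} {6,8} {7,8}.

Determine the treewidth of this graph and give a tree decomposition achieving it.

Treewidth 3.
One such decomposition:
Bags: B1 = {1, 2, 7, 8}  B2 = {1, 4, 7, 8}  B3 = {0, 1, 4, 8}  B4 = {1, 5, 7, 8}  B5 = {0, 1, 3, 8}  B6 = {1, 2, 6, 8}
Tree: B1–B2, B2–B3, B2–B4, B3–B5, B1–B6

The largest bag has 4 vertices, giving width 3; this decomposition certifies tw(G) ≤ 3. For the lower bound, the 4 vertices {0, 1, 3, 8} are pairwise adjacent, and any tree decomposition puts a clique entirely inside one bag — forcing width ≥ 3. Hence tw(G) = 3 exactly.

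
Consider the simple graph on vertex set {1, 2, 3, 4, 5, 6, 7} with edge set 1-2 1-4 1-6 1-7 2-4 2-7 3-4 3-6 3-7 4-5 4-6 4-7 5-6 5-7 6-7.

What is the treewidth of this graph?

A width-3 tree decomposition is:
Bags: B1 = {1, 4, 6, 7}  B2 = {3, 4, 6, 7}  B3 = {1, 2, 4, 7}  B4 = {4, 5, 6, 7}
Tree: B1–B2, B1–B3, B1–B4
Every bag has size at most 4, so the width is 4 − 1 = 3 and tw(G) ≤ 3. Conversely, {1, 2, 4, 7} is a clique of size 4, and the vertices of any clique must share a bag in every tree decomposition; so some bag has ≥ 4 vertices and tw(G) ≥ 3. The upper and lower bounds meet at 3, so that is the treewidth.

3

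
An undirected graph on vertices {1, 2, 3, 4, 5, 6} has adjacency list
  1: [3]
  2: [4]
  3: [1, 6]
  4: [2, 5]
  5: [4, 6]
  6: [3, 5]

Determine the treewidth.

1

A width-1 tree decomposition is:
Bags: B1 = {2, 4}  B2 = {4, 5}  B3 = {5, 6}  B4 = {3, 6}  B5 = {1, 3}
Tree: B1–B2, B2–B3, B3–B4, B4–B5
The largest bag has 2 vertices, giving width 1; this decomposition certifies tw(G) ≤ 1. G has an edge, so its treewidth is at least 1. The upper and lower bounds meet at 1, so that is the treewidth.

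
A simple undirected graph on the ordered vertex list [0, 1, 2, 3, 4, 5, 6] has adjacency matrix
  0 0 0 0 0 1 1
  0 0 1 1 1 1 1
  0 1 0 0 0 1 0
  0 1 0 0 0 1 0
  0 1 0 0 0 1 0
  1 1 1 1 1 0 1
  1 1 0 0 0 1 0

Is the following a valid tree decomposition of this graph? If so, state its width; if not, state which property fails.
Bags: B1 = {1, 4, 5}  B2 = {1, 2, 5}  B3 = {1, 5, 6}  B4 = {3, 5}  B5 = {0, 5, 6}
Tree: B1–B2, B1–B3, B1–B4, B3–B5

No — edge (1,3) lies in no bag.

A tree decomposition must satisfy three properties: every vertex lies in some bag; for every edge, both endpoints lie together in some bag; and for every vertex, the bags containing it form a connected subtree. Here edge (1,3) lies in no bag, so the decomposition is invalid.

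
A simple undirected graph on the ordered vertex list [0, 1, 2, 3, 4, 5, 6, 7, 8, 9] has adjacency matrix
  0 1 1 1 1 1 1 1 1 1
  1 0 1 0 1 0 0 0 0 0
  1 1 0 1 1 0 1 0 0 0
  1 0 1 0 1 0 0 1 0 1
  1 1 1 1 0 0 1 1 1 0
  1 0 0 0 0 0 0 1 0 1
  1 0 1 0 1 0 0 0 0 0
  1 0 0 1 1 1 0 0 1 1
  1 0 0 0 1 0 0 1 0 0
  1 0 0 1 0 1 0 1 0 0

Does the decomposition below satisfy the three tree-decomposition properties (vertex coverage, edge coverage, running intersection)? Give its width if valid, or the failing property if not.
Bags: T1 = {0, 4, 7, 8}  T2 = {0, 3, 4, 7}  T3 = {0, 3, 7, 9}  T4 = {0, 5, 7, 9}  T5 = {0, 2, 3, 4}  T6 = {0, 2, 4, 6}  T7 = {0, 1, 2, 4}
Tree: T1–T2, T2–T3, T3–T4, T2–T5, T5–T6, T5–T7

Vertex coverage: the bags together contain {0, 1, 2, 3, 4, 5, 6, 7, 8, 9}, the full vertex set. Edge coverage: each edge of G has both endpoints in at least one bag. Running intersection: for every vertex, the bags containing it form a connected subtree. All three properties hold, so this is a valid tree decomposition of width max|bag| − 1 = 3, and hence tw(G) ≤ 3.

Yes; width 3.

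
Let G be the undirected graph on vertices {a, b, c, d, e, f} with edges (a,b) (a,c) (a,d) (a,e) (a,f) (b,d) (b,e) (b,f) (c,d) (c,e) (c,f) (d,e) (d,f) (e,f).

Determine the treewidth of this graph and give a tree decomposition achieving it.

Treewidth 4.
One optimal decomposition is:
Bags: B1 = {a, b, d, e, f}  B2 = {a, c, d, e, f}
Tree: B1–B2

Every bag has size at most 5, so the width is 5 − 1 = 4 and tw(G) ≤ 4. On the other hand G contains the 5-clique {a, c, d, e, f}. A clique must lie in a single bag of any decomposition, so no decomposition can have width below 4. Hence tw(G) = 4 exactly.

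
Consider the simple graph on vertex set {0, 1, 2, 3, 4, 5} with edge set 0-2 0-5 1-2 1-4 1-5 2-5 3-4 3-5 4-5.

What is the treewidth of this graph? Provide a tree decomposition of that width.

Treewidth 2.
One optimal decomposition is:
Bags: B1 = {1, 4, 5}  B2 = {3, 4, 5}  B3 = {1, 2, 5}  B4 = {0, 2, 5}
Tree: B1–B2, B1–B3, B3–B4

The largest bag has 3 vertices, giving width 2; this decomposition certifies tw(G) ≤ 2. Conversely, {0, 2, 5} is a clique of size 3, and the vertices of any clique must share a bag in every tree decomposition; so some bag has ≥ 3 vertices and tw(G) ≥ 2. The upper and lower bounds meet at 2, so that is the treewidth.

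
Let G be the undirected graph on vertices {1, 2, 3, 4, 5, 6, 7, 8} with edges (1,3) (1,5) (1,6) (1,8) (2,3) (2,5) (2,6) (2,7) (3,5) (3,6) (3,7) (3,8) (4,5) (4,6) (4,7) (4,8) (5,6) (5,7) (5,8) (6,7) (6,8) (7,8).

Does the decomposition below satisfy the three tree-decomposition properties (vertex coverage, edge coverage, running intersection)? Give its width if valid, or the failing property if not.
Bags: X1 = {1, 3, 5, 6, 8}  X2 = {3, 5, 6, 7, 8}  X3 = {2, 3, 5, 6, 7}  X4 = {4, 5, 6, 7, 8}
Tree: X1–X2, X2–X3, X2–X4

Yes; width 4.

Vertex coverage: the bags together contain {1, 2, 3, 4, 5, 6, 7, 8}, the full vertex set. Edge coverage: each edge of G has both endpoints in at least one bag. Running intersection: for every vertex, the bags containing it form a connected subtree. All three properties hold, so this is a valid tree decomposition of width max|bag| − 1 = 4, and hence tw(G) ≤ 4.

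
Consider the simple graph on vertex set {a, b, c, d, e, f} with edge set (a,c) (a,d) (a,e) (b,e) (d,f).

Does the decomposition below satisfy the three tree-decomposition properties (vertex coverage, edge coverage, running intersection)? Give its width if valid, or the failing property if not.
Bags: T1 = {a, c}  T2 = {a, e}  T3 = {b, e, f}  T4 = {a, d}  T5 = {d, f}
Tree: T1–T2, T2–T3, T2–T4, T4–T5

A tree decomposition must satisfy three properties: every vertex lies in some bag; for every edge, both endpoints lie together in some bag; and for every vertex, the bags containing it form a connected subtree. Here bags containing vertex f are not connected in the tree, so the decomposition is invalid.

No — bags containing vertex f are not connected in the tree.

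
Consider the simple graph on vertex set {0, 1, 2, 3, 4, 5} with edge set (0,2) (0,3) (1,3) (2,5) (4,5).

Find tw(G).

1

A width-1 tree decomposition is:
Bags: B1 = {1, 3}  B2 = {0, 3}  B3 = {0, 2}  B4 = {2, 5}  B5 = {4, 5}
Tree: B1–B2, B2–B3, B3–B4, B4–B5
Each bag holds 2 vertices, so the decomposition has width 1, which upper-bounds the treewidth. Any graph with an edge has treewidth ≥ 1, and G has the edge 1–3. Hence tw(G) = 1 exactly.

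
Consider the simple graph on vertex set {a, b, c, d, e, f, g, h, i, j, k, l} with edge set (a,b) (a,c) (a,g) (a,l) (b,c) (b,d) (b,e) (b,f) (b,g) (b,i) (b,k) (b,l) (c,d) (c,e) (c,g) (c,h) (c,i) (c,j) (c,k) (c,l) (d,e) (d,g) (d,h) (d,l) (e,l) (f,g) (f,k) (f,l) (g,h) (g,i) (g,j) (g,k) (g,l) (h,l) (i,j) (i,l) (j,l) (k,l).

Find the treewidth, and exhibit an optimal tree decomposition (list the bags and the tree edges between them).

Treewidth 4.
One optimal decomposition is:
Bags: B1 = {b, c, d, g, l}  B2 = {c, d, g, h, l}  B3 = {b, c, g, k, l}  B4 = {b, c, d, e, l}  B5 = {b, c, g, i, l}  B6 = {c, g, i, j, l}  B7 = {a, b, c, g, l}  B8 = {b, f, g, k, l}
Tree: B1–B2, B1–B3, B1–B4, B3–B5, B5–B6, B5–B7, B3–B8

Every bag has size at most 5, so the width is 5 − 1 = 4 and tw(G) ≤ 4. For the lower bound, the 5 vertices {c, g, i, j, l} are pairwise adjacent, and any tree decomposition puts a clique entirely inside one bag — forcing width ≥ 4. The upper and lower bounds meet at 4, so that is the treewidth.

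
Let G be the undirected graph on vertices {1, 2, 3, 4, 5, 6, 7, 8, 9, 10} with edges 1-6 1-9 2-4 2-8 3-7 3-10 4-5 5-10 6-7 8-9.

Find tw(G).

A width-2 tree decomposition is:
Bags: B1 = {3, 5, 10}  B2 = {3, 5, 7}  B3 = {5, 6, 7}  B4 = {1, 5, 6}  B5 = {1, 5, 9}  B6 = {5, 8, 9}  B7 = {2, 5, 8}  B8 = {2, 4, 5}
Tree: B1–B2, B2–B3, B3–B4, B4–B5, B5–B6, B6–B7, B7–B8
The largest bag has 3 vertices, giving width 2; this decomposition certifies tw(G) ≤ 2. Since 5–10–3–7–6–1–9–8–2–4–5 is a cycle in G, G is not acyclic. Forests are exactly the graphs of treewidth ≤ 1, so tw(G) ≥ 2. The upper and lower bounds meet at 2, so that is the treewidth.

2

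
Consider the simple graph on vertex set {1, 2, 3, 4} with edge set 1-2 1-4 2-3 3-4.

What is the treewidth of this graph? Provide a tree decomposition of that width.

Every bag has size at most 3, so the width is 3 − 1 = 2 and tw(G) ≤ 2. Since 2–3–4–1–2 is a cycle in G, G is not acyclic. Forests are exactly the graphs of treewidth ≤ 1, so tw(G) ≥ 2. Hence tw(G) = 2 exactly.

Treewidth 2.
One optimal decomposition is:
Bags: B1 = {2, 3, 4}  B2 = {1, 2, 4}
Tree: B1–B2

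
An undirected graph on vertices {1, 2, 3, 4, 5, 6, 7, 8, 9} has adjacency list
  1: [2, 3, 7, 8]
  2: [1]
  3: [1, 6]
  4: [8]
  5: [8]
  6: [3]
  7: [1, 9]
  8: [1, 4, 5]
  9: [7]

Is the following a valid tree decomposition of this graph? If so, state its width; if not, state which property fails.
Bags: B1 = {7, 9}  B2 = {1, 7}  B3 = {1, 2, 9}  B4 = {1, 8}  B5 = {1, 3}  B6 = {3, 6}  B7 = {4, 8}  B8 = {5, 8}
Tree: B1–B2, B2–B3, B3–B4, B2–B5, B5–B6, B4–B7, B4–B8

No — bags containing vertex 9 are not connected in the tree.

A tree decomposition must satisfy three properties: every vertex lies in some bag; for every edge, both endpoints lie together in some bag; and for every vertex, the bags containing it form a connected subtree. Here bags containing vertex 9 are not connected in the tree, so the decomposition is invalid.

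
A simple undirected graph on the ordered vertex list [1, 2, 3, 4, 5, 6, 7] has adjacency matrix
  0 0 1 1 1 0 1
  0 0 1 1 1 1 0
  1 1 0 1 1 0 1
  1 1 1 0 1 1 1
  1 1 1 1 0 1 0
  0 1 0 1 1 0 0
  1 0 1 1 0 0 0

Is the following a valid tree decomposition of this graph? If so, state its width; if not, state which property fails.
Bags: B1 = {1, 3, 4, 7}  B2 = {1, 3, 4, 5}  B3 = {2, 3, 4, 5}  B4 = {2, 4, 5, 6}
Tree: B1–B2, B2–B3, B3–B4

Yes; width 3.

Vertex coverage: the bags together contain {1, 2, 3, 4, 5, 6, 7}, the full vertex set. Edge coverage: each edge of G has both endpoints in at least one bag. Running intersection: for every vertex, the bags containing it form a connected subtree. All three properties hold, so this is a valid tree decomposition of width max|bag| − 1 = 3, and hence tw(G) ≤ 3.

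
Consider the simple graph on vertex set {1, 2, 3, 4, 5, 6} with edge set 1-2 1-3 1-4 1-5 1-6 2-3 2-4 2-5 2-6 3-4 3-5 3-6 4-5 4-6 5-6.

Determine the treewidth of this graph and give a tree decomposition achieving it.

Treewidth 5.
One such decomposition:
Bags: B1 = {1, 2, 3, 4, 5, 6}
Tree: (single bag)

A single bag containing all 6 vertices is trivially a valid decomposition of width 5. Conversely, {1, 2, 3, 4, 5, 6} is a clique of size 6, and the vertices of any clique must share a bag in every tree decomposition; so some bag has ≥ 6 vertices and tw(G) ≥ 5. Therefore the treewidth is 5.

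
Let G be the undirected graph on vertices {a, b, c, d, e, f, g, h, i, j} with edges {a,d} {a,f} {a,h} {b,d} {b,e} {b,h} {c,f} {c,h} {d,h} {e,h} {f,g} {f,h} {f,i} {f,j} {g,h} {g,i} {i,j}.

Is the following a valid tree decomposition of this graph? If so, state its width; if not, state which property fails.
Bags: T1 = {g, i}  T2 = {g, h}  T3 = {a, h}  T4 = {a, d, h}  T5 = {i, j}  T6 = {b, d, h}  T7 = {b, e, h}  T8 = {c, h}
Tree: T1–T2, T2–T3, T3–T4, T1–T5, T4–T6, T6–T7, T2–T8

A tree decomposition must satisfy three properties: every vertex lies in some bag; for every edge, both endpoints lie together in some bag; and for every vertex, the bags containing it form a connected subtree. Here vertex f appears in no bag, so the decomposition is invalid.

No — vertex f appears in no bag.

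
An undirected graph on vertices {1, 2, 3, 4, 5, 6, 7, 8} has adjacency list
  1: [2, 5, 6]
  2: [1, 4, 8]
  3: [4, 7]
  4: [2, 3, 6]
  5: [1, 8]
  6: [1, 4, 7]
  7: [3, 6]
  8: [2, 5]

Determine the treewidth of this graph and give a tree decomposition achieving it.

The largest bag has 3 vertices, giving width 2; this decomposition certifies tw(G) ≤ 2. Since 5–8–2–1–5 is a cycle in G, G is not acyclic. Forests are exactly the graphs of treewidth ≤ 1, so tw(G) ≥ 2. The upper and lower bounds meet at 2, so that is the treewidth.

Treewidth 2.
One optimal decomposition is:
Bags: B1 = {1, 5, 8}  B2 = {1, 2, 8}  B3 = {1, 2, 6}  B4 = {2, 4, 6}  B5 = {4, 6, 7}  B6 = {3, 4, 7}
Tree: B1–B2, B2–B3, B3–B4, B4–B5, B5–B6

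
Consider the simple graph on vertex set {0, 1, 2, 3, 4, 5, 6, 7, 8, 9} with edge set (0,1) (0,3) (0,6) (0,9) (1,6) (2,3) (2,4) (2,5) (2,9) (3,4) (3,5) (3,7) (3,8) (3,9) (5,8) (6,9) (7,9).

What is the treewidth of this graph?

2

A width-2 tree decomposition is:
Bags: B1 = {0, 3, 9}  B2 = {2, 3, 9}  B3 = {0, 6, 9}  B4 = {0, 1, 6}  B5 = {3, 7, 9}  B6 = {2, 3, 5}  B7 = {3, 5, 8}  B8 = {2, 3, 4}
Tree: B1–B2, B1–B3, B3–B4, B2–B5, B2–B6, B6–B7, B6–B8
The largest bag has 3 vertices, giving width 2; this decomposition certifies tw(G) ≤ 2. On the other hand G contains the 3-clique {0, 1, 6}. A clique must lie in a single bag of any decomposition, so no decomposition can have width below 2. Therefore the treewidth is 2.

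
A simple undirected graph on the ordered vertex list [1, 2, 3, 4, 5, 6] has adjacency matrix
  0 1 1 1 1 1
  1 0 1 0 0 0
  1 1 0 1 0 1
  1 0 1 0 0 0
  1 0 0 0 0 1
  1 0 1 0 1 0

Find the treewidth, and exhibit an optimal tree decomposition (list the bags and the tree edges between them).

The largest bag has 3 vertices, giving width 2; this decomposition certifies tw(G) ≤ 2. Conversely, {1, 2, 3} is a clique of size 3, and the vertices of any clique must share a bag in every tree decomposition; so some bag has ≥ 3 vertices and tw(G) ≥ 2. Hence tw(G) = 2 exactly.

Treewidth 2.
One such decomposition:
Bags: B1 = {1, 3, 6}  B2 = {1, 5, 6}  B3 = {1, 3, 4}  B4 = {1, 2, 3}
Tree: B1–B2, B1–B3, B1–B4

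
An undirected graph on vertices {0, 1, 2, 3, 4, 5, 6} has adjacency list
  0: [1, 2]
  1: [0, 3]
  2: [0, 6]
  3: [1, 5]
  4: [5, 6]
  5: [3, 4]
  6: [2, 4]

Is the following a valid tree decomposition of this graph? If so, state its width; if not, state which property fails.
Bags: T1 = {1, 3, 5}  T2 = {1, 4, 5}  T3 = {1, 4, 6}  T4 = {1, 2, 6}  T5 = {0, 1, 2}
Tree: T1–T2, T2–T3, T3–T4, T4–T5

Yes; width 2.

Checking the three conditions: (i) the bags cover all of {0, 1, 2, 3, 4, 5, 6}; (ii) for each edge, some bag contains both endpoints; (iii) the bags containing any fixed vertex form a subtree. All hold, so the decomposition is valid with width 3 − 1 = 2.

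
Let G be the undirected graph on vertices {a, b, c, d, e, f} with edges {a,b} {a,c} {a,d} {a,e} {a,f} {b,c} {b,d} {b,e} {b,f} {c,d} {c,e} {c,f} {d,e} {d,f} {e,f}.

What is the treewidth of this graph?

A width-5 tree decomposition is:
Bags: B1 = {a, b, c, d, e, f}
Tree: (single bag)
With just one bag of size 6, the width is 6 − 1 = 5, so tw(G) ≤ 5. Conversely, {a, b, c, d, e, f} is a clique of size 6, and the vertices of any clique must share a bag in every tree decomposition; so some bag has ≥ 6 vertices and tw(G) ≥ 5. The upper and lower bounds meet at 5, so that is the treewidth.

5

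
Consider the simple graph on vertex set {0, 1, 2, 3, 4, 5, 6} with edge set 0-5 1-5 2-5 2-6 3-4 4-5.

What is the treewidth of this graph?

A width-1 tree decomposition is:
Bags: B1 = {0, 5}  B2 = {2, 5}  B3 = {2, 6}  B4 = {4, 5}  B5 = {1, 5}  B6 = {3, 4}
Tree: B1–B2, B2–B3, B1–B4, B4–B5, B4–B6
Every bag has size at most 2, so the width is 2 − 1 = 1 and tw(G) ≤ 1. Since G has at least one edge (e.g. 5–0), it is not an edgeless graph, so tw(G) ≥ 1. Combining the bounds, tw(G) = 1.

1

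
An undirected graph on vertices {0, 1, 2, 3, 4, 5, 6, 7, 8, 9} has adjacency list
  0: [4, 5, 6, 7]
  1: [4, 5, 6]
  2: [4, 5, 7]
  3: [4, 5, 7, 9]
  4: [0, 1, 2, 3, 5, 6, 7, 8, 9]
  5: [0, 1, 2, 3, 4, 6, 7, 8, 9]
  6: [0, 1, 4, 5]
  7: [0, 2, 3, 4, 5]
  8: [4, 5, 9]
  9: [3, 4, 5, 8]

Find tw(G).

A width-3 tree decomposition is:
Bags: B1 = {3, 4, 5, 7}  B2 = {3, 4, 5, 9}  B3 = {0, 4, 5, 7}  B4 = {0, 4, 5, 6}  B5 = {4, 5, 8, 9}  B6 = {1, 4, 5, 6}  B7 = {2, 4, 5, 7}
Tree: B1–B2, B1–B3, B3–B4, B2–B5, B4–B6, B1–B7
Every bag has size at most 4, so the width is 4 − 1 = 3 and tw(G) ≤ 3. On the other hand G contains the 4-clique {1, 4, 5, 6}. A clique must lie in a single bag of any decomposition, so no decomposition can have width below 3. Hence tw(G) = 3 exactly.

3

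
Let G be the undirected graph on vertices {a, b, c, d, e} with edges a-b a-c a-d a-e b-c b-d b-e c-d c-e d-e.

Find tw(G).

4

A width-4 tree decomposition is:
Bags: B1 = {a, b, c, d, e}
Tree: (single bag)
A single bag containing all 5 vertices is trivially a valid decomposition of width 4. On the other hand G contains the 5-clique {a, b, c, d, e}. A clique must lie in a single bag of any decomposition, so no decomposition can have width below 4. The upper and lower bounds meet at 4, so that is the treewidth.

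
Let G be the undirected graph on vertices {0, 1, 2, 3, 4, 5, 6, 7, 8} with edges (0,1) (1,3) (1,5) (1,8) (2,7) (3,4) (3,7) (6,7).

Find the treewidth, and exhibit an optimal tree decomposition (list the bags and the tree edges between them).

Each bag holds 2 vertices, so the decomposition has width 1, which upper-bounds the treewidth. G has an edge, so its treewidth is at least 1. The upper and lower bounds meet at 1, so that is the treewidth.

Treewidth 1.
Bags: B1 = {3, 7}  B2 = {2, 7}  B3 = {1, 3}  B4 = {1, 8}  B5 = {0, 1}  B6 = {1, 5}  B7 = {3, 4}  B8 = {6, 7}
Tree: B1–B2, B1–B3, B3–B4, B4–B5, B4–B6, B3–B7, B2–B8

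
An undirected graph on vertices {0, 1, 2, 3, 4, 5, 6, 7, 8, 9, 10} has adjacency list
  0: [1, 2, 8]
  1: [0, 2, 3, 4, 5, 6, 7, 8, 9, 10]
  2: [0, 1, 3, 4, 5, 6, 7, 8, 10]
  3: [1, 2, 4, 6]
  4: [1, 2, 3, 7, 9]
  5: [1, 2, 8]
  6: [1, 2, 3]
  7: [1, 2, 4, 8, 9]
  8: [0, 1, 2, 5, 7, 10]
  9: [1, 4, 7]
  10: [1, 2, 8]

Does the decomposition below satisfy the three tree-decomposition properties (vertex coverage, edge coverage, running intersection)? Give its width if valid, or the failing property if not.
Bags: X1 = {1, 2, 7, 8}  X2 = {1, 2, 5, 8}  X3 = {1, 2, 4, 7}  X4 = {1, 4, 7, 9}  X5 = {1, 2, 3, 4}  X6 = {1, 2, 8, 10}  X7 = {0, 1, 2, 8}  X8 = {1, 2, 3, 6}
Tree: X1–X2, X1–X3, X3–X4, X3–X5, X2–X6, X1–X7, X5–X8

Checking the three conditions: (i) the bags cover all of {0, 1, 2, 3, 4, 5, 6, 7, 8, 9, 10}; (ii) for each edge, some bag contains both endpoints; (iii) the bags containing any fixed vertex form a subtree. All hold, so the decomposition is valid with width 4 − 1 = 3.

Yes; width 3.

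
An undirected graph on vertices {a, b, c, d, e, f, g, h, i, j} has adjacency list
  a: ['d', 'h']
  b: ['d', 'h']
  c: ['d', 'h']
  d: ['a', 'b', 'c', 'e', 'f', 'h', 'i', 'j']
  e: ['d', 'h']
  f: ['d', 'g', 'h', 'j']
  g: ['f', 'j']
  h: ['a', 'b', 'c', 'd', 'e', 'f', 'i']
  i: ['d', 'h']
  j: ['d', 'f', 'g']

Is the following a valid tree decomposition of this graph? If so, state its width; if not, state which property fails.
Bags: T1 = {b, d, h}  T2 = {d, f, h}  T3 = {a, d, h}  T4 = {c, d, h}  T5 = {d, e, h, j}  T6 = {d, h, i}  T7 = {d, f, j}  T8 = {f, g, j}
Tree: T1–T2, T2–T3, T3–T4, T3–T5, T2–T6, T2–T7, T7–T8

No — bags containing vertex j are not connected in the tree.

A tree decomposition must satisfy three properties: every vertex lies in some bag; for every edge, both endpoints lie together in some bag; and for every vertex, the bags containing it form a connected subtree. Here bags containing vertex j are not connected in the tree, so the decomposition is invalid.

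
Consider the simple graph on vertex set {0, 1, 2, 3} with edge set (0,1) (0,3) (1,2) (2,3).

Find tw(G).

2

A width-2 tree decomposition is:
Bags: B1 = {0, 1, 3}  B2 = {1, 2, 3}
Tree: B1–B2
The largest bag has 3 vertices, giving width 2; this decomposition certifies tw(G) ≤ 2. The edges 3–0–1–2–3 form a cycle, so G is not a tree and its treewidth is at least 2. Hence tw(G) = 2 exactly.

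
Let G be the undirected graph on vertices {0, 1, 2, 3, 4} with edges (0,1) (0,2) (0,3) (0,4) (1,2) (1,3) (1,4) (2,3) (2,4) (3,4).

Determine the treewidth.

4

A width-4 tree decomposition is:
Bags: B1 = {0, 1, 2, 3, 4}
Tree: (single bag)
A single bag containing all 5 vertices is trivially a valid decomposition of width 4. On the other hand G contains the 5-clique {0, 1, 2, 3, 4}. A clique must lie in a single bag of any decomposition, so no decomposition can have width below 4. The upper and lower bounds meet at 4, so that is the treewidth.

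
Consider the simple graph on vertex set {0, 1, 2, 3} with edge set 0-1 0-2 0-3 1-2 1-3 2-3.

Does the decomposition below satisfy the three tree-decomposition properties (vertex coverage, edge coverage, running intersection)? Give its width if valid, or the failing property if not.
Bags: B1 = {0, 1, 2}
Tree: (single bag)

No — vertex 3 appears in no bag.

A tree decomposition must satisfy three properties: every vertex lies in some bag; for every edge, both endpoints lie together in some bag; and for every vertex, the bags containing it form a connected subtree. Here vertex 3 appears in no bag, so the decomposition is invalid.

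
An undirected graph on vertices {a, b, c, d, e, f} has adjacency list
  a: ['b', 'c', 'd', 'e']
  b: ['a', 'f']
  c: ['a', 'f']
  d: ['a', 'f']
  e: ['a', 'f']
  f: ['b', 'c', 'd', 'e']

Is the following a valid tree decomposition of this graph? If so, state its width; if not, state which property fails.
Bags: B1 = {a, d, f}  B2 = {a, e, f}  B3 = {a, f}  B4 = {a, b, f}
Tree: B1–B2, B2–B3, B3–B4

A tree decomposition must satisfy three properties: every vertex lies in some bag; for every edge, both endpoints lie together in some bag; and for every vertex, the bags containing it form a connected subtree. Here vertex c appears in no bag, so the decomposition is invalid.

No — vertex c appears in no bag.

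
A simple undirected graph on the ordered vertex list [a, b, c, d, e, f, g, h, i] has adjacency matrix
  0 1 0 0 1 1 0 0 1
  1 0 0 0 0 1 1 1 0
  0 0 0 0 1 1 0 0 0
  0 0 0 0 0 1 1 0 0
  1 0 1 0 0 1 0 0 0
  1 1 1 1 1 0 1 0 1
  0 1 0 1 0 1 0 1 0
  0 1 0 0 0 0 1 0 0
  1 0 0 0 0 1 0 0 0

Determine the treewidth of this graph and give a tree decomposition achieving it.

Each bag holds 3 vertices, so the decomposition has width 2, which upper-bounds the treewidth. For the lower bound, the 3 vertices {b, g, h} are pairwise adjacent, and any tree decomposition puts a clique entirely inside one bag — forcing width ≥ 2. Hence tw(G) = 2 exactly.

Treewidth 2.
Bags: B1 = {b, g, h}  B2 = {b, f, g}  B3 = {a, b, f}  B4 = {a, f, i}  B5 = {a, e, f}  B6 = {c, e, f}  B7 = {d, f, g}
Tree: B1–B2, B2–B3, B3–B4, B4–B5, B5–B6, B2–B7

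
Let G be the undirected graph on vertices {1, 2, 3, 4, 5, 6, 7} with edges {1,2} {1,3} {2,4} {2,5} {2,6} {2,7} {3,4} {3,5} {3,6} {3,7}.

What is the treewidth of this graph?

2

A width-2 tree decomposition is:
Bags: B1 = {2, 3, 4}  B2 = {1, 2, 3}  B3 = {2, 3, 7}  B4 = {2, 3, 5}  B5 = {2, 3, 6}
Tree: B1–B2, B2–B3, B3–B4, B4–B5
Each bag holds 3 vertices, so the decomposition has width 2, which upper-bounds the treewidth. For the lower bound, G contains the cycle 2–4–3–1–2, so G is not a forest; only forests have treewidth ≤ 1, hence tw(G) ≥ 2. Hence tw(G) = 2 exactly.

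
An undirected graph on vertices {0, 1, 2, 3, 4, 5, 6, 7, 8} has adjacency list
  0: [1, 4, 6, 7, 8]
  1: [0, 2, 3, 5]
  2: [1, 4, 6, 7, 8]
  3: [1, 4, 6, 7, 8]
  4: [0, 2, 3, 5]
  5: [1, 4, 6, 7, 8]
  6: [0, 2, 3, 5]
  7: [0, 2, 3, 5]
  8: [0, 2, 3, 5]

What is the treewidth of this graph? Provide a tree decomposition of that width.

Treewidth 4.
One optimal decomposition is:
Bags: B1 = {0, 2, 3, 5, 6}  B2 = {0, 2, 3, 4, 5}  B3 = {0, 1, 2, 3, 5}  B4 = {0, 2, 3, 5, 7}  B5 = {0, 2, 3, 5, 8}
Tree: B1–B2, B2–B3, B3–B4, B4–B5

The largest bag has 5 vertices, giving width 4; this decomposition certifies tw(G) ≤ 4. For the lower bound: the 5 vertex sets {2,6}, {4,5}, {1,3}, {0}, {7} are disjoint, each induces a connected subgraph, and every pair is joined by at least one edge of G. Contracting each set to a single vertex therefore yields K_{5} as a minor, and since treewidth is minor-monotone, tw(G) ≥ tw(K_{5}) = 4. Therefore the treewidth is 4.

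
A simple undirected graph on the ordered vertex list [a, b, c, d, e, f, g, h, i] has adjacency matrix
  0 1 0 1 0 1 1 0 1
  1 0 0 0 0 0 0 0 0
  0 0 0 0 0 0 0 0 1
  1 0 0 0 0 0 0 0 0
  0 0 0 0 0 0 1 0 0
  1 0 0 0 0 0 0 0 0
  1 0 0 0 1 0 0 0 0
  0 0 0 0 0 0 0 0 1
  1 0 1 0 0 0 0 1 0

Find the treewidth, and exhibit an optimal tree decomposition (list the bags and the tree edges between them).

Treewidth 1.
One optimal decomposition is:
Bags: B1 = {a, i}  B2 = {a, g}  B3 = {a, b}  B4 = {e, g}  B5 = {a, f}  B6 = {c, i}  B7 = {h, i}  B8 = {a, d}
Tree: B1–B2, B1–B3, B2–B4, B3–B5, B1–B6, B1–B7, B5–B8

The largest bag has 2 vertices, giving width 1; this decomposition certifies tw(G) ≤ 1. Any graph with an edge has treewidth ≥ 1, and G has the edge i–a. Hence tw(G) = 1 exactly.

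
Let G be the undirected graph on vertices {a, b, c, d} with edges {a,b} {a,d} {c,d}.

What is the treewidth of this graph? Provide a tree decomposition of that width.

Every bag has size at most 2, so the width is 2 − 1 = 1 and tw(G) ≤ 1. Any graph with an edge has treewidth ≥ 1, and G has the edge c–d. The upper and lower bounds meet at 1, so that is the treewidth.

Treewidth 1.
Bags: B1 = {c, d}  B2 = {a, d}  B3 = {a, b}
Tree: B1–B2, B2–B3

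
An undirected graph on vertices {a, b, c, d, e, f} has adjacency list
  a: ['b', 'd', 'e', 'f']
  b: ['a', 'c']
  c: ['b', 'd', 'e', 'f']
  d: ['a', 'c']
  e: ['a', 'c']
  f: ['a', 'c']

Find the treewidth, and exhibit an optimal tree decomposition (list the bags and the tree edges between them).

Treewidth 2.
One optimal decomposition is:
Bags: B1 = {a, c, e}  B2 = {a, c, d}  B3 = {a, b, c}  B4 = {a, c, f}
Tree: B1–B2, B2–B3, B3–B4

Every bag has size at most 3, so the width is 3 − 1 = 2 and tw(G) ≤ 2. Since e–c–d–a–e is a cycle in G, G is not acyclic. Forests are exactly the graphs of treewidth ≤ 1, so tw(G) ≥ 2. Hence tw(G) = 2 exactly.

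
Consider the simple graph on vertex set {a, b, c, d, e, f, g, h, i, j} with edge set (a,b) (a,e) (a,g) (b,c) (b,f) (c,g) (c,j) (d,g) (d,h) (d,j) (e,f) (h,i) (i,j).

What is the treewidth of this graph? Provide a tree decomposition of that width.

Each bag holds 3 vertices, so the decomposition has width 2, which upper-bounds the treewidth. For the lower bound, G contains the cycle h–i–j–d–h, so G is not a forest; only forests have treewidth ≤ 1, hence tw(G) ≥ 2. Hence tw(G) = 2 exactly.

Treewidth 2.
One optimal decomposition is:
Bags: B1 = {d, h, i}  B2 = {d, i, j}  B3 = {d, g, j}  B4 = {c, g, j}  B5 = {a, c, g}  B6 = {a, b, c}  B7 = {a, b, e}  B8 = {b, e, f}
Tree: B1–B2, B2–B3, B3–B4, B4–B5, B5–B6, B6–B7, B7–B8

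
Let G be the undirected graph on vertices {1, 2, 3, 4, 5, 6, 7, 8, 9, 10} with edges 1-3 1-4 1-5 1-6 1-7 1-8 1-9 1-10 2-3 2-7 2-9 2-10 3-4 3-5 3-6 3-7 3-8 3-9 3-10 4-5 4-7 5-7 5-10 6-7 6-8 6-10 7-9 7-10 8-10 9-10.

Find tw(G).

4

A width-4 tree decomposition is:
Bags: B1 = {1, 3, 7, 9, 10}  B2 = {1, 3, 6, 7, 10}  B3 = {1, 3, 6, 8, 10}  B4 = {1, 3, 5, 7, 10}  B5 = {2, 3, 7, 9, 10}  B6 = {1, 3, 4, 5, 7}
Tree: B1–B2, B2–B3, B1–B4, B1–B5, B4–B6
The largest bag has 5 vertices, giving width 4; this decomposition certifies tw(G) ≤ 4. For the lower bound, the 5 vertices {1, 3, 6, 8, 10} are pairwise adjacent, and any tree decomposition puts a clique entirely inside one bag — forcing width ≥ 4. The upper and lower bounds meet at 4, so that is the treewidth.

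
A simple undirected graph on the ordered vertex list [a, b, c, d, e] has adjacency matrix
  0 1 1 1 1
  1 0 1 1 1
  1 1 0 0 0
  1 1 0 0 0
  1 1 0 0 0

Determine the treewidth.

A width-2 tree decomposition is:
Bags: B1 = {a, b, e}  B2 = {a, b, c}  B3 = {a, b, d}
Tree: B1–B2, B1–B3
The largest bag has 3 vertices, giving width 2; this decomposition certifies tw(G) ≤ 2. Conversely, {a, b, d} is a clique of size 3, and the vertices of any clique must share a bag in every tree decomposition; so some bag has ≥ 3 vertices and tw(G) ≥ 2. Hence tw(G) = 2 exactly.

2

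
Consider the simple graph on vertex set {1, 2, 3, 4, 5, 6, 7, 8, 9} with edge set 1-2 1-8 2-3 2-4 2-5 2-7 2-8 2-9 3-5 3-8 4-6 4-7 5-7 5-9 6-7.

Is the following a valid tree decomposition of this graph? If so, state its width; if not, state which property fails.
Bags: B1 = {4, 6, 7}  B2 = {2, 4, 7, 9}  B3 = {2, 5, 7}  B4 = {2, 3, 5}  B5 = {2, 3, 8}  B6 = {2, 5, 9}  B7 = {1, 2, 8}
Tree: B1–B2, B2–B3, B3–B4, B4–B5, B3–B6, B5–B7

A tree decomposition must satisfy three properties: every vertex lies in some bag; for every edge, both endpoints lie together in some bag; and for every vertex, the bags containing it form a connected subtree. Here bags containing vertex 9 are not connected in the tree, so the decomposition is invalid.

No — bags containing vertex 9 are not connected in the tree.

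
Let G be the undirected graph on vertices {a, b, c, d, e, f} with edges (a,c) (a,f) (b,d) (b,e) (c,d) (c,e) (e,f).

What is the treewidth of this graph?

2

A width-2 tree decomposition is:
Bags: B1 = {a, e, f}  B2 = {a, c, e}  B3 = {b, c, e}  B4 = {b, c, d}
Tree: B1–B2, B2–B3, B3–B4
The largest bag has 3 vertices, giving width 2; this decomposition certifies tw(G) ≤ 2. For the lower bound, G contains the cycle f–a–c–e–f, so G is not a forest; only forests have treewidth ≤ 1, hence tw(G) ≥ 2. The upper and lower bounds meet at 2, so that is the treewidth.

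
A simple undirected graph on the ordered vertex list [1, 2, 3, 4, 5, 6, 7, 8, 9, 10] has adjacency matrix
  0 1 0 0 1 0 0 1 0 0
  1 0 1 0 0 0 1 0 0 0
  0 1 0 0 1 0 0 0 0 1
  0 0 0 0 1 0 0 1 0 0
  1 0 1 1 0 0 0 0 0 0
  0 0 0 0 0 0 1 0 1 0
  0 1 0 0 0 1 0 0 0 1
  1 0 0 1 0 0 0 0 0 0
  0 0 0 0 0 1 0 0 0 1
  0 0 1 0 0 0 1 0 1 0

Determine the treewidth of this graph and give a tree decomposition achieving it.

The largest bag has 3 vertices, giving width 2; this decomposition certifies tw(G) ≤ 2. The edges 9–6–7–10–9 form a cycle, so G is not a tree and its treewidth is at least 2. Hence tw(G) = 2 exactly.

Treewidth 2.
One optimal decomposition is:
Bags: B1 = {6, 9, 10}  B2 = {6, 7, 10}  B3 = {3, 7, 10}  B4 = {2, 3, 7}  B5 = {2, 3, 5}  B6 = {1, 2, 5}  B7 = {1, 4, 5}  B8 = {1, 4, 8}
Tree: B1–B2, B2–B3, B3–B4, B4–B5, B5–B6, B6–B7, B7–B8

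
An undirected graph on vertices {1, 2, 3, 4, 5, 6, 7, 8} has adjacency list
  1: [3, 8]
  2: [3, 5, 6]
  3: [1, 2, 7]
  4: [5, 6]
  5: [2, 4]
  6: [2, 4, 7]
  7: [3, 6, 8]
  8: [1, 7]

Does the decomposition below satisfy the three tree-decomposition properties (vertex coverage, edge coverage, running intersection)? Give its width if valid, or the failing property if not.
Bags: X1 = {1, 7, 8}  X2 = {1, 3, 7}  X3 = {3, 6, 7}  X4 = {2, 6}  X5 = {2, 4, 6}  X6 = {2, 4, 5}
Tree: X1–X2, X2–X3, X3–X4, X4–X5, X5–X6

No — edge (3,2) lies in no bag.

A tree decomposition must satisfy three properties: every vertex lies in some bag; for every edge, both endpoints lie together in some bag; and for every vertex, the bags containing it form a connected subtree. Here edge (3,2) lies in no bag, so the decomposition is invalid.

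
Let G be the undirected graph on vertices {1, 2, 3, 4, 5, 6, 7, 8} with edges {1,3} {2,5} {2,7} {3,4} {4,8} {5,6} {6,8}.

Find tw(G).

1

A width-1 tree decomposition is:
Bags: B1 = {1, 3}  B2 = {3, 4}  B3 = {4, 8}  B4 = {6, 8}  B5 = {5, 6}  B6 = {2, 5}  B7 = {2, 7}
Tree: B1–B2, B2–B3, B3–B4, B4–B5, B5–B6, B6–B7
The largest bag has 2 vertices, giving width 1; this decomposition certifies tw(G) ≤ 1. Any graph with an edge has treewidth ≥ 1, and G has the edge 1–3. Combining the bounds, tw(G) = 1.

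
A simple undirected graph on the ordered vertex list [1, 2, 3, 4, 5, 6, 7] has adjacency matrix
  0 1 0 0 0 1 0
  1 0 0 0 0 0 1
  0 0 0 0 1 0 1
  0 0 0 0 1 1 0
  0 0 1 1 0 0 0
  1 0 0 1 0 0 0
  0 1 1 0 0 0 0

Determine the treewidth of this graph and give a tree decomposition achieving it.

Every bag has size at most 3, so the width is 3 − 1 = 2 and tw(G) ≤ 2. For the lower bound, G contains the cycle 1–6–4–5–3–7–2–1, so G is not a forest; only forests have treewidth ≤ 1, hence tw(G) ≥ 2. Combining the bounds, tw(G) = 2.

Treewidth 2.
Bags: B1 = {1, 4, 6}  B2 = {1, 4, 5}  B3 = {1, 3, 5}  B4 = {1, 3, 7}  B5 = {1, 2, 7}
Tree: B1–B2, B2–B3, B3–B4, B4–B5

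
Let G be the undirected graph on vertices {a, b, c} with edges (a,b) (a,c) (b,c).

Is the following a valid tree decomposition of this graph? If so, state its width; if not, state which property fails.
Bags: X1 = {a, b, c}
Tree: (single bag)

Every vertex of G appears in some bag (union = {a, b, c}); every edge is covered by a bag; and for each vertex v the set of bags containing v is connected in the bag tree. The decomposition is therefore valid. The largest bag has 3 vertices, so the width is 2.

Yes; width 2.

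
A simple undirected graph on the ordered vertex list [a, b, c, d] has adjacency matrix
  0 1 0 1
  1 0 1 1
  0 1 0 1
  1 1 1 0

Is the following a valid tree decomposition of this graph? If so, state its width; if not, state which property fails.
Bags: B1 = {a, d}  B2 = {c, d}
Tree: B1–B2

No — vertex b appears in no bag.

A tree decomposition must satisfy three properties: every vertex lies in some bag; for every edge, both endpoints lie together in some bag; and for every vertex, the bags containing it form a connected subtree. Here vertex b appears in no bag, so the decomposition is invalid.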